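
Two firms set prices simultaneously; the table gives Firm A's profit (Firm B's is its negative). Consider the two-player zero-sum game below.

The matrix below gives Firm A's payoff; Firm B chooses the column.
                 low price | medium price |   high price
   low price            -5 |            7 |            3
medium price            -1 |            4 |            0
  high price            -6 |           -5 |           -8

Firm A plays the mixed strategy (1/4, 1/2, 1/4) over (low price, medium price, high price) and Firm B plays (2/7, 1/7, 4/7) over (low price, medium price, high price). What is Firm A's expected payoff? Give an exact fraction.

Against (2/7, 1/7, 4/7), each row's expected payoff is low price: 9/7; medium price: 2/7; high price: -7.
Taking the (1/4, 1/2, 1/4)-weighted average: (1/4)·(9/7) + (1/2)·(2/7) + (1/4)·(-7) = -9/7.

-9/7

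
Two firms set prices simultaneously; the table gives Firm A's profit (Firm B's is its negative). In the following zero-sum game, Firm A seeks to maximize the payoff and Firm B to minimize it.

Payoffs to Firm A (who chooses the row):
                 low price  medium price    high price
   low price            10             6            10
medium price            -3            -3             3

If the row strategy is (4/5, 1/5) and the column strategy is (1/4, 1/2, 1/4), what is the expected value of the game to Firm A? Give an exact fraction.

61/10

Against (1/4, 1/2, 1/4), each row's expected payoff is low price: 8; medium price: -3/2.
Taking the (4/5, 1/5)-weighted average: (4/5)·(8) + (1/5)·(-3/2) = 61/10.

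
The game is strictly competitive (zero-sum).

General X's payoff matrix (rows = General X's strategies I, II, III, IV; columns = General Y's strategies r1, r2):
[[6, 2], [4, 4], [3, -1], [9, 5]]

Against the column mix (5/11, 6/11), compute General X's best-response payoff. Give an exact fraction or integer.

75/11

I: (6)·(5/11) + (2)·(6/11) = 42/11.
II: (4)·(5/11) + (4)·(6/11) = 4.
III: (3)·(5/11) + (-1)·(6/11) = 9/11.
IV: (9)·(5/11) + (5)·(6/11) = 75/11.
The best pure response is IV with expected payoff 75/11.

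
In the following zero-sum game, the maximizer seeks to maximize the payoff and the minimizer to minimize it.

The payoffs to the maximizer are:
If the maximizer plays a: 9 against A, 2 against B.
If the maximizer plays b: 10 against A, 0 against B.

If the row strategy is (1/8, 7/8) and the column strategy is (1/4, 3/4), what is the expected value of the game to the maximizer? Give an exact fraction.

85/32

Against (1/4, 3/4), each row's expected payoff is a: 15/4; b: 5/2.
Taking the (1/8, 7/8)-weighted average: (1/8)·(15/4) + (7/8)·(5/2) = 85/32.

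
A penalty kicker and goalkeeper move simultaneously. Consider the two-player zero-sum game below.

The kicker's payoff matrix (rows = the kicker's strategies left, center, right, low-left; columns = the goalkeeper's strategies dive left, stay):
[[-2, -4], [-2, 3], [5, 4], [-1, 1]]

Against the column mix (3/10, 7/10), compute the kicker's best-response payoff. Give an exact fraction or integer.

43/10

left: (-2)·(3/10) + (-4)·(7/10) = -17/5.
center: (-2)·(3/10) + (3)·(7/10) = 3/2.
right: (5)·(3/10) + (4)·(7/10) = 43/10.
low-left: (-1)·(3/10) + (1)·(7/10) = 2/5.
The best pure response is right with expected payoff 43/10.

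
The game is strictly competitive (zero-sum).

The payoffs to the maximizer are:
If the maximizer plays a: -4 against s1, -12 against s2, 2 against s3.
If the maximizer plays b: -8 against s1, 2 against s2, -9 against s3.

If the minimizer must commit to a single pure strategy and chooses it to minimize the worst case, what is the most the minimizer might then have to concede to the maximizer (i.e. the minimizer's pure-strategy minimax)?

The worst case (largest entry) in each column is s1: -4, s2: 2, s3: 2.
The best (smallest) of these is -4.

-4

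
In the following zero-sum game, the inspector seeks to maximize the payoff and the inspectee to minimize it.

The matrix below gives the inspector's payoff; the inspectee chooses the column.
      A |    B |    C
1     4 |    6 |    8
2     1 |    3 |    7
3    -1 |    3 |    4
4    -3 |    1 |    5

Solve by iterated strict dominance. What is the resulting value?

Row 3 is strictly dominated by row 1 (4>-1, 6>3, 8>4); eliminate 3.
Column B is strictly dominated by A for the inspectee (4<6, 1<3, -3<1); eliminate B.
Row 4 is strictly dominated by row 1 (4>-3, 8>5); eliminate 4.
Column C is strictly dominated by A for the inspectee (4<8, 1<7); eliminate C.
Row 2 is strictly dominated by row 1 (4>1); eliminate 2.
Only (1, A) remains, with payoff 4.

4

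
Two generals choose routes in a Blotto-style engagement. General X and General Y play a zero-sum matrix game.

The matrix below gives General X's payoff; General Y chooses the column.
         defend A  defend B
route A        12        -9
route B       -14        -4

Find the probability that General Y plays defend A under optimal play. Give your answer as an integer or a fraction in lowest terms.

Row minima are -9 and -14, so General X's maximin is -9; column maxima are 12 and -4, so General Y's minimax is -4. These differ, so the equilibrium is in mixed strategies.
Let General Y play defend A with probability q. General X is indifferent when 12q − 9(1−q) = −14q − 4(1−q), giving q = 5/31.

5/31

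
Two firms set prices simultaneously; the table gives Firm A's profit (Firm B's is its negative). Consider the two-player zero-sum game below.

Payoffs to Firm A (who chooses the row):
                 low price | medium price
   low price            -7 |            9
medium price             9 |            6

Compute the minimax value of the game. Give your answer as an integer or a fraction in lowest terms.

Row minima are -7 and 6, so Firm A's maximin is 6; column maxima are 9 and 9, so Firm B's minimax is 9. These differ, so the equilibrium is in mixed strategies.
Let Firm A play low price with probability p. Firm B is indifferent when −7p + 9(1−p) = 9p + 6(1−p), giving p = 3/19.
Let Firm B play low price with probability q. Firm A is indifferent when −7q + 9(1−q) = 9q + 6(1−q), giving q = 3/19.
The value is -7·(3/19) + (9)·(16/19) = 123/19.

123/19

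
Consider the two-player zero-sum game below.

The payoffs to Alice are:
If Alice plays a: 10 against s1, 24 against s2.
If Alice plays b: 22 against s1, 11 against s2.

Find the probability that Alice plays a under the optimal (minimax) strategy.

11/25

Row minima are 10 and 11, so Alice's maximin is 11; column maxima are 22 and 24, so Bob's minimax is 22. These differ, so the equilibrium is in mixed strategies.
Let Alice play a with probability p. Bob is indifferent when 10p + 22(1−p) = 24p + 11(1−p), giving p = 11/25.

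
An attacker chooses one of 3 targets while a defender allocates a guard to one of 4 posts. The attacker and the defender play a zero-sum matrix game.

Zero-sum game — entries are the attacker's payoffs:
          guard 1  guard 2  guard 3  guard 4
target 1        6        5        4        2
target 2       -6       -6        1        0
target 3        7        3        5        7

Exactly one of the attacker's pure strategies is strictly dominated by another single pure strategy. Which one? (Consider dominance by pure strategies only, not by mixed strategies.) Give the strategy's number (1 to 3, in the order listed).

2

Compare target 2 with target 1: 6 > -6, 5 > -6, 4 > 1, 2 > 0.
So target 1 strictly dominates target 2 for the attacker; target 2 is strictly dominated.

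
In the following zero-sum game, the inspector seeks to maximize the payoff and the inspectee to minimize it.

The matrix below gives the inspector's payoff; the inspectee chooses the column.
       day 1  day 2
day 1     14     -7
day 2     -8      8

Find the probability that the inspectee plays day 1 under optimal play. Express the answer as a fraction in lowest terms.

Row minima are -7 and -8, so the inspector's maximin is -7; column maxima are 14 and 8, so the inspectee's minimax is 8. These differ, so the equilibrium is in mixed strategies.
Let the inspectee play day 1 with probability q. The inspector is indifferent when 14q − 7(1−q) = −8q + 8(1−q), giving q = 15/37.

15/37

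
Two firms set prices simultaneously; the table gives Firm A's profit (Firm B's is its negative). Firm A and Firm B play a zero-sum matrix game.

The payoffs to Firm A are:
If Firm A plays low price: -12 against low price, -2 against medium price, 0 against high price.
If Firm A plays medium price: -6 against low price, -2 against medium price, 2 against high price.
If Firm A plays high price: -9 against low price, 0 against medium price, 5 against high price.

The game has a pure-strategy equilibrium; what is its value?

-6

Row minima: -12, -6, -9 → Firm A's maximin is -6.
Column maxima: -6, 0, 5 → Firm B's minimax is -6.
They coincide at (medium price, low price), so the value is -6.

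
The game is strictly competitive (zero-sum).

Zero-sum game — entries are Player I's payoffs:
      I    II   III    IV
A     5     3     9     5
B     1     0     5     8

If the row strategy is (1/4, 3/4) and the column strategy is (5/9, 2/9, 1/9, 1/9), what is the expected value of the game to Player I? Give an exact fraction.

11/4

Against (5/9, 2/9, 1/9, 1/9), each row's expected payoff is A: 5; B: 2.
Taking the (1/4, 3/4)-weighted average: (1/4)·(5) + (3/4)·(2) = 11/4.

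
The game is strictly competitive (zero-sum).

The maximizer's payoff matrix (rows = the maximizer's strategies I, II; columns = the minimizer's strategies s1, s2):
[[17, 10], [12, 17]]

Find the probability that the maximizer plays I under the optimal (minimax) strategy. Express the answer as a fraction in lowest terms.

5/12

Row minima are 10 and 12, so the maximizer's maximin is 12; column maxima are 17 and 17, so the minimizer's minimax is 17. These differ, so the equilibrium is in mixed strategies.
Let the maximizer play I with probability p. The minimizer is indifferent when 17p + 12(1−p) = 10p + 17(1−p), giving p = 5/12.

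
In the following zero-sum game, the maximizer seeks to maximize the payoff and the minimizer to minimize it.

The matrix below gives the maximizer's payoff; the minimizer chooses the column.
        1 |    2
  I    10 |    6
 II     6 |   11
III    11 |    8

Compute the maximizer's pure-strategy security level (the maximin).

8

The worst-case payoff for each row is I: 6, II: 6, III: 8.
The best of these is 8.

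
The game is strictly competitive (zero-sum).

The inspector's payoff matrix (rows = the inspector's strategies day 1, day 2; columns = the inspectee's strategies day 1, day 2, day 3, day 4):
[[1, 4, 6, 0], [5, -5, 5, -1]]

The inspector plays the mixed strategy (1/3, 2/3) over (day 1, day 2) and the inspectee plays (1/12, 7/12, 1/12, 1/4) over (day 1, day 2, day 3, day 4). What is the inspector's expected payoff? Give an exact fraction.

Against (1/12, 7/12, 1/12, 1/4), each row's expected payoff is day 1: 35/12; day 2: -7/3.
Taking the (1/3, 2/3)-weighted average: (1/3)·(35/12) + (2/3)·(-7/3) = -7/12.

-7/12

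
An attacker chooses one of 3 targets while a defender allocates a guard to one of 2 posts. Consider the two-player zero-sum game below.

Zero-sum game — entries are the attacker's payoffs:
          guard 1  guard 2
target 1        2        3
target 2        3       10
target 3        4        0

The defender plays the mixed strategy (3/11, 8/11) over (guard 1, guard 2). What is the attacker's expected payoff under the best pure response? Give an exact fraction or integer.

target 1: (2)·(3/11) + (3)·(8/11) = 30/11.
target 2: (3)·(3/11) + (10)·(8/11) = 89/11.
target 3: (4)·(3/11) + (0)·(8/11) = 12/11.
The best pure response is target 2 with expected payoff 89/11.

89/11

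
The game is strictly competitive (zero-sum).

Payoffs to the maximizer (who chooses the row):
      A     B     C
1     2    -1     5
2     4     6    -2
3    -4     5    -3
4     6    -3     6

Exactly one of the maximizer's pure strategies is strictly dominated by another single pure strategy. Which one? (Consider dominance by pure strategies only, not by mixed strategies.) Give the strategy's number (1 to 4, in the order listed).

3

Compare 3 with 2: 4 > -4, 6 > 5, -2 > -3.
So 2 strictly dominates 3 for the maximizer; 3 is strictly dominated.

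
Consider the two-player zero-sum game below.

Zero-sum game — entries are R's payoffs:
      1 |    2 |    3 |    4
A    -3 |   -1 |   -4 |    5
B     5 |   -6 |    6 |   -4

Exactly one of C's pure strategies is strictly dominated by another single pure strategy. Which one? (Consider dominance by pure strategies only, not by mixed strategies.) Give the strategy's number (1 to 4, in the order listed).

C prefers columns that give R less. Compare 4 with 2: -1 < 5, -6 < -4.
So 2 strictly dominates 4 for C; 4 is strictly dominated.

4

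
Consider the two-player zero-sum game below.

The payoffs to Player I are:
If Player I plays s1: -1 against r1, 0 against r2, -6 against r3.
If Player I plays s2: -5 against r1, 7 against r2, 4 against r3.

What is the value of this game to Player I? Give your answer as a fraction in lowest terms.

Column r2 is strictly dominated by r3 for Player II (it gives Player I more in every row).
The remaining 2×2 game on (s1, s2) × (r1, r3) has no saddle point. Let Player I play s1 with probability p; indifference gives −p − 5(1−p) = −6p + 4(1−p), so p = 9/14.
Similarly Player II's optimal q on r1 is 5/7, and the value is -1·(5/7) + (-6)·(2/7) = -17/7.

-17/7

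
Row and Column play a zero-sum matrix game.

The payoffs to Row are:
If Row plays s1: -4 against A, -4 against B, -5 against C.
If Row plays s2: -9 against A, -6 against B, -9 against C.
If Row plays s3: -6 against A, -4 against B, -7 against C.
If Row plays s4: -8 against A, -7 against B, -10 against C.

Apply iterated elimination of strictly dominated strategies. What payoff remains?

-5

Column B is strictly dominated by C for Column (-5<-4, -9<-6, -7<-4, -10<-7); eliminate B.
Row s4 is strictly dominated by row s1 (-4>-8, -5>-10); eliminate s4.
Row s3 is strictly dominated by row s1 (-4>-6, -5>-7); eliminate s3.
Row s2 is strictly dominated by row s1 (-4>-9, -5>-9); eliminate s2.
Column A is strictly dominated by C for Column (-5<-4); eliminate A.
Only (s1, C) remains, with payoff -5.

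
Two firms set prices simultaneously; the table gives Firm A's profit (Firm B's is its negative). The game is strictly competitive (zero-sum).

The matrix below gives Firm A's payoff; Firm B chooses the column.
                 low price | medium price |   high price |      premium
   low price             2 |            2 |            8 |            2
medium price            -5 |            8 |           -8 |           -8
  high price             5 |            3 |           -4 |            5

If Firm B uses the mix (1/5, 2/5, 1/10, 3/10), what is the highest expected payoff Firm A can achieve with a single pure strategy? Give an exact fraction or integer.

33/10

low price: (2)·(1/5) + (2)·(2/5) + (8)·(1/10) + (2)·(3/10) = 13/5.
medium price: (-5)·(1/5) + (8)·(2/5) + (-8)·(1/10) + (-8)·(3/10) = -1.
high price: (5)·(1/5) + (3)·(2/5) + (-4)·(1/10) + (5)·(3/10) = 33/10.
The best pure response is high price with expected payoff 33/10.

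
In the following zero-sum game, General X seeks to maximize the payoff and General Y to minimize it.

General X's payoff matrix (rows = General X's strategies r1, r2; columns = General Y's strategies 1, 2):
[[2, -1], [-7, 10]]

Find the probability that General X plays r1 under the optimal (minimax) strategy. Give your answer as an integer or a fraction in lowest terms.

17/20

Row minima are -1 and -7, so General X's maximin is -1; column maxima are 2 and 10, so General Y's minimax is 2. These differ, so the equilibrium is in mixed strategies.
Let General X play r1 with probability p. General Y is indifferent when 2p − 7(1−p) = −p + 10(1−p), giving p = 17/20.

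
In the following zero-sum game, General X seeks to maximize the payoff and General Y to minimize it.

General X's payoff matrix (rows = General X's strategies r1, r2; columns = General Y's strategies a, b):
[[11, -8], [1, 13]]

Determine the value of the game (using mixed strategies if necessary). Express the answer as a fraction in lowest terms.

Row minima are -8 and 1, so General X's maximin is 1; column maxima are 11 and 13, so General Y's minimax is 11. These differ, so the equilibrium is in mixed strategies.
Let General X play r1 with probability p. General Y is indifferent when 11p + (1−p) = −8p + 13(1−p), giving p = 12/31.
Let General Y play a with probability q. General X is indifferent when 11q − 8(1−q) = q + 13(1−q), giving q = 21/31.
The value is 11·(21/31) + (-8)·(10/31) = 151/31.

151/31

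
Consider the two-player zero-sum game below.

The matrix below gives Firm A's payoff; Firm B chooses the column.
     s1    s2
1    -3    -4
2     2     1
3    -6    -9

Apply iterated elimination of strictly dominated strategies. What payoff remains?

Row 1 is strictly dominated by row 2 (2>-3, 1>-4); eliminate 1.
Row 3 is strictly dominated by row 2 (2>-6, 1>-9); eliminate 3.
Column s1 is strictly dominated by s2 for Firm B (1<2); eliminate s1.
Only (2, s2) remains, with payoff 1.

1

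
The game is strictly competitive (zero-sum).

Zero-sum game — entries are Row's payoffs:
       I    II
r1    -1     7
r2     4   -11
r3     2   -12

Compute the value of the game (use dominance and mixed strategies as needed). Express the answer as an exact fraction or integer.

17/23

Row r3 is strictly dominated by row r2, so Row never plays it.
The remaining 2×2 game on (r1, r2) × (I, II) has no saddle point. Let Row play r1 with probability p; indifference gives −p + 4(1−p) = 7p − 11(1−p), so p = 15/23.
Similarly Column's optimal q on I is 18/23, and the value is -1·(18/23) + (7)·(5/23) = 17/23.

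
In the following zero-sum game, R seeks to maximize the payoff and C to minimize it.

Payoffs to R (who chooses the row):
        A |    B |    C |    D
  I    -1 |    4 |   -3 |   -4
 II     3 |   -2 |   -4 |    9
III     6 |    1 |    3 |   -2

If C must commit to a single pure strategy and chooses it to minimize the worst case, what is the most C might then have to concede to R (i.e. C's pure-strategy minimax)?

The worst case (largest entry) in each column is A: 6, B: 4, C: 3, D: 9.
The best (smallest) of these is 3.

3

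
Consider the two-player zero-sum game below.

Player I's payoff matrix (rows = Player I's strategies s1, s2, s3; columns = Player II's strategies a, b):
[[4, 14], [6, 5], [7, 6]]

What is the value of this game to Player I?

Row s2 is strictly dominated by row s3, so Player I never plays it.
The remaining 2×2 game on (s1, s3) × (a, b) has no saddle point. Let Player I play s1 with probability p; indifference gives 4p + 7(1−p) = 14p + 6(1−p), so p = 1/11.
Similarly Player II's optimal q on a is 8/11, and the value is 4·(8/11) + (14)·(3/11) = 74/11.

74/11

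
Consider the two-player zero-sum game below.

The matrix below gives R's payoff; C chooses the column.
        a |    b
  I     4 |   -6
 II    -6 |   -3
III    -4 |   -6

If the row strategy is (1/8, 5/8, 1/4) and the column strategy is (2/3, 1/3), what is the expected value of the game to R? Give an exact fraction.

-101/24

Against (2/3, 1/3), each row's expected payoff is I: 2/3; II: -5; III: -14/3.
Taking the (1/8, 5/8, 1/4)-weighted average: (1/8)·(2/3) + (5/8)·(-5) + (1/4)·(-14/3) = -101/24.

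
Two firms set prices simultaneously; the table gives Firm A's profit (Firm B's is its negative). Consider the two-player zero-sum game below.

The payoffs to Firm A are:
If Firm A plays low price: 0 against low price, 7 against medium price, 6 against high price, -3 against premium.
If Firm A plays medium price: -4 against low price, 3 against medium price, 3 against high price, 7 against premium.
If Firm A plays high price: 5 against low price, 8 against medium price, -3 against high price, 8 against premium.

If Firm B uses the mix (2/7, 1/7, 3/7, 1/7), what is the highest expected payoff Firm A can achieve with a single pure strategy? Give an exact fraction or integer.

low price: (0)·(2/7) + (7)·(1/7) + (6)·(3/7) + (-3)·(1/7) = 22/7.
medium price: (-4)·(2/7) + (3)·(1/7) + (3)·(3/7) + (7)·(1/7) = 11/7.
high price: (5)·(2/7) + (8)·(1/7) + (-3)·(3/7) + (8)·(1/7) = 17/7.
The best pure response is low price with expected payoff 22/7.

22/7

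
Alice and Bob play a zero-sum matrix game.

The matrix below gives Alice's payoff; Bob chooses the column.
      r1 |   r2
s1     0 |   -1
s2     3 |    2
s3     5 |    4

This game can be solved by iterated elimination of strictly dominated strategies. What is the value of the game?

Row s2 is strictly dominated by row s3 (5>3, 4>2); eliminate s2.
Row s1 is strictly dominated by row s3 (5>0, 4>-1); eliminate s1.
Column r1 is strictly dominated by r2 for Bob (4<5); eliminate r1.
Only (s3, r2) remains, with payoff 4.

4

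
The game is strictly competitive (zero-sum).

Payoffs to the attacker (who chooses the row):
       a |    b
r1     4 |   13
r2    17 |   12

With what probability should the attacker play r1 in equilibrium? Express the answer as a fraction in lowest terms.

5/14

Row minima are 4 and 12, so the attacker's maximin is 12; column maxima are 17 and 13, so the defender's minimax is 13. These differ, so the equilibrium is in mixed strategies.
Let the attacker play r1 with probability p. The defender is indifferent when 4p + 17(1−p) = 13p + 12(1−p), giving p = 5/14.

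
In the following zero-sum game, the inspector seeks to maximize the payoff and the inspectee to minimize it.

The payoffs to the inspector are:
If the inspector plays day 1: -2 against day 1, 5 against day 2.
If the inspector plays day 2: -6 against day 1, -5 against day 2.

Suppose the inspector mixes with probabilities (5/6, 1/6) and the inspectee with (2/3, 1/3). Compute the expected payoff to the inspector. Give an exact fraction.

Against (2/3, 1/3), each row's expected payoff is day 1: 1/3; day 2: -17/3.
Taking the (5/6, 1/6)-weighted average: (5/6)·(1/3) + (1/6)·(-17/3) = -2/3.

-2/3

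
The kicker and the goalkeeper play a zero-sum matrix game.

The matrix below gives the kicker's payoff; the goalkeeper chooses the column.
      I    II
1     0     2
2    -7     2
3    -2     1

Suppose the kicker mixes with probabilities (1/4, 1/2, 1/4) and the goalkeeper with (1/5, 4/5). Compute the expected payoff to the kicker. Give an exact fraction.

3/5

Against (1/5, 4/5), each row's expected payoff is 1: 8/5; 2: 1/5; 3: 2/5.
Taking the (1/4, 1/2, 1/4)-weighted average: (1/4)·(8/5) + (1/2)·(1/5) + (1/4)·(2/5) = 3/5.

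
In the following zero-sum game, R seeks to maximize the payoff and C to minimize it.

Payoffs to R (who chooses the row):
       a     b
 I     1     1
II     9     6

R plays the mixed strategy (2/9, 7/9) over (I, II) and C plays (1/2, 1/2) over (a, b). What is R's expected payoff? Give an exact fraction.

Against (1/2, 1/2), each row's expected payoff is I: 1; II: 15/2.
Taking the (2/9, 7/9)-weighted average: (2/9)·(1) + (7/9)·(15/2) = 109/18.

109/18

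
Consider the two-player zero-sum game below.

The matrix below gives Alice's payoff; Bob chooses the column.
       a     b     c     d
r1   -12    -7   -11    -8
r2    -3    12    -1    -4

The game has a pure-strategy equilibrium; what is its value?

Row minima: -12, -4 → Alice's maximin is -4.
Column maxima: -3, 12, -1, -4 → Bob's minimax is -4.
They coincide at (r2, d), so the value is -4.

-4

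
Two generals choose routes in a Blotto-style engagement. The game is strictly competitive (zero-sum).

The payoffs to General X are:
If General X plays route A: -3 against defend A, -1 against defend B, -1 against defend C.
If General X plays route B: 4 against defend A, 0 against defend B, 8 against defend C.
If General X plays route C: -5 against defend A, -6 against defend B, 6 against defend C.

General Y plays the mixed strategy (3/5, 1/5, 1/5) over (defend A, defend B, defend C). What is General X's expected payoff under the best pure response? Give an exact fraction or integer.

route A: (-3)·(3/5) + (-1)·(1/5) + (-1)·(1/5) = -11/5.
route B: (4)·(3/5) + (0)·(1/5) + (8)·(1/5) = 4.
route C: (-5)·(3/5) + (-6)·(1/5) + (6)·(1/5) = -3.
The best pure response is route B with expected payoff 4.

4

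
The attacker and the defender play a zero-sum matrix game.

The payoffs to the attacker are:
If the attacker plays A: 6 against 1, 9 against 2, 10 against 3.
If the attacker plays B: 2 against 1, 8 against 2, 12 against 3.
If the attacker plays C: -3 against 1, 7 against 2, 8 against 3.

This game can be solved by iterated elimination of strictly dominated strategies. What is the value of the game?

6

Row C is strictly dominated by row A (6>-3, 9>7, 10>8); eliminate C.
Column 3 is strictly dominated by 1 for the defender (6<10, 2<12); eliminate 3.
Row B is strictly dominated by row A (6>2, 9>8); eliminate B.
Column 2 is strictly dominated by 1 for the defender (6<9); eliminate 2.
Only (A, 1) remains, with payoff 6.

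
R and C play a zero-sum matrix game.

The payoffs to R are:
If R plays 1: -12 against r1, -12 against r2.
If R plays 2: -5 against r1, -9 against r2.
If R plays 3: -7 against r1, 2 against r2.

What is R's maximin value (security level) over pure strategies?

-7

The worst-case payoff for each row is 1: -12, 2: -9, 3: -7.
The best of these is -7.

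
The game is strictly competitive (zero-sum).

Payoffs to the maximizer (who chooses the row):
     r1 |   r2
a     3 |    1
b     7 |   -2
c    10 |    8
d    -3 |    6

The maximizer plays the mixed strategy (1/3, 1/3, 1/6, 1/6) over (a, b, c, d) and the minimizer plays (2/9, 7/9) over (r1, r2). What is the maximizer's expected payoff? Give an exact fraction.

Against (2/9, 7/9), each row's expected payoff is a: 13/9; b: 0; c: 76/9; d: 4.
Taking the (1/3, 1/3, 1/6, 1/6)-weighted average: (1/3)·(13/9) + (1/3)·(0) + (1/6)·(76/9) + (1/6)·(4) = 23/9.

23/9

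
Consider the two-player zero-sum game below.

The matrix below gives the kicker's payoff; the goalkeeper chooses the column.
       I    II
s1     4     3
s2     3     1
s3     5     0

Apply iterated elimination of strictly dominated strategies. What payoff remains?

Column I is strictly dominated by II for the goalkeeper (3<4, 1<3, 0<5); eliminate I.
Row s2 is strictly dominated by row s1 (3>1); eliminate s2.
Row s3 is strictly dominated by row s1 (3>0); eliminate s3.
Only (s1, II) remains, with payoff 3.

3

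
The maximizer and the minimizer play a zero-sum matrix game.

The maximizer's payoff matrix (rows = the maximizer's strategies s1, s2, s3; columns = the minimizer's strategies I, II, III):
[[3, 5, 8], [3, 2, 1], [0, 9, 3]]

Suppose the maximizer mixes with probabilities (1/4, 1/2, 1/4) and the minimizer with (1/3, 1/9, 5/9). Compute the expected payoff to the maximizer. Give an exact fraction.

55/18

Against (1/3, 1/9, 5/9), each row's expected payoff is s1: 6; s2: 16/9; s3: 8/3.
Taking the (1/4, 1/2, 1/4)-weighted average: (1/4)·(6) + (1/2)·(16/9) + (1/4)·(8/3) = 55/18.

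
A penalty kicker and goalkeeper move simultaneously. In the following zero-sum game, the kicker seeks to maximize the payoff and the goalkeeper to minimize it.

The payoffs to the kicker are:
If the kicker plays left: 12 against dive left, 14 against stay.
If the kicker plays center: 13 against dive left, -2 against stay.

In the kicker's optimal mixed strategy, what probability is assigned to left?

Row minima are 12 and -2, so the kicker's maximin is 12; column maxima are 13 and 14, so the goalkeeper's minimax is 13. These differ, so the equilibrium is in mixed strategies.
Let the kicker play left with probability p. The goalkeeper is indifferent when 12p + 13(1−p) = 14p − 2(1−p), giving p = 15/17.

15/17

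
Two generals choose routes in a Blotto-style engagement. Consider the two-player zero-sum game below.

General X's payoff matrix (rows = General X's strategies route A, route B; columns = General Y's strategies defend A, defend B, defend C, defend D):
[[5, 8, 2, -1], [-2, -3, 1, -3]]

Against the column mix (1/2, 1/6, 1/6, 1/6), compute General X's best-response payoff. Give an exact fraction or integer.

route A: (5)·(1/2) + (8)·(1/6) + (2)·(1/6) + (-1)·(1/6) = 4.
route B: (-2)·(1/2) + (-3)·(1/6) + (1)·(1/6) + (-3)·(1/6) = -11/6.
The best pure response is route A with expected payoff 4.

4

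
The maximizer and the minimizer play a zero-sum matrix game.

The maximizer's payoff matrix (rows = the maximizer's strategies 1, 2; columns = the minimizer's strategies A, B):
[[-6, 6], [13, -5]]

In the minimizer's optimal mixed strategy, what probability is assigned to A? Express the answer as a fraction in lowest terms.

11/30

Row minima are -6 and -5, so the maximizer's maximin is -5; column maxima are 13 and 6, so the minimizer's minimax is 6. These differ, so the equilibrium is in mixed strategies.
Let the minimizer play A with probability q. The maximizer is indifferent when −6q + 6(1−q) = 13q − 5(1−q), giving q = 11/30.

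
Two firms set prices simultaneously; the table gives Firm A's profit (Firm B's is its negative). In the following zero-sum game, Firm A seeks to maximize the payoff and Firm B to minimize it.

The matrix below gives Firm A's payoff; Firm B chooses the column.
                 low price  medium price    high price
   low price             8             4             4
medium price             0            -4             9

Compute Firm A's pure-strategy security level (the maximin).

4

The worst-case payoff for each row is low price: 4, medium price: -4.
The best of these is 4.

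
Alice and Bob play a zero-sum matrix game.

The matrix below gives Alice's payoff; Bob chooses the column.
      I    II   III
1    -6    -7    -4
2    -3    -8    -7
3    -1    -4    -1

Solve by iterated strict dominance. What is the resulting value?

Column III is strictly dominated by II for Bob (-7<-4, -8<-7, -4<-1); eliminate III.
Column I is strictly dominated by II for Bob (-7<-6, -8<-3, -4<-1); eliminate I.
Row 2 is strictly dominated by row 1 (-7>-8); eliminate 2.
Row 1 is strictly dominated by row 3 (-4>-7); eliminate 1.
Only (3, II) remains, with payoff -4.

-4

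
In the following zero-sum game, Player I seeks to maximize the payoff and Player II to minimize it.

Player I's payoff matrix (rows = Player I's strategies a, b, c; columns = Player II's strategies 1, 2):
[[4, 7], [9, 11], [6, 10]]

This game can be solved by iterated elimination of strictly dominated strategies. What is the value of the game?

9

Row c is strictly dominated by row b (9>6, 11>10); eliminate c.
Column 2 is strictly dominated by 1 for Player II (4<7, 9<11); eliminate 2.
Row a is strictly dominated by row b (9>4); eliminate a.
Only (b, 1) remains, with payoff 9.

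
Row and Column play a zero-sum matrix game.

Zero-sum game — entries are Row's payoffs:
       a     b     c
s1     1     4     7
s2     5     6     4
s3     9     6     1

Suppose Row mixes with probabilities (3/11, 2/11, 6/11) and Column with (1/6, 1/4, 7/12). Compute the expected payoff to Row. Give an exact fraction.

Against (1/6, 1/4, 7/12), each row's expected payoff is s1: 21/4; s2: 14/3; s3: 43/12.
Taking the (3/11, 2/11, 6/11)-weighted average: (3/11)·(21/4) + (2/11)·(14/3) + (6/11)·(43/12) = 559/132.

559/132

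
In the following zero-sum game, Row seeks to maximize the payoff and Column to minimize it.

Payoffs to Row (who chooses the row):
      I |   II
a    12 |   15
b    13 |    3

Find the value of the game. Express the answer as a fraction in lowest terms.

Row minima are 12 and 3, so Row's maximin is 12; column maxima are 13 and 15, so Column's minimax is 13. These differ, so the equilibrium is in mixed strategies.
Let Row play a with probability p. Column is indifferent when 12p + 13(1−p) = 15p + 3(1−p), giving p = 10/13.
Let Column play I with probability q. Row is indifferent when 12q + 15(1−q) = 13q + 3(1−q), giving q = 12/13.
The value is 12·(12/13) + (15)·(1/13) = 159/13.

159/13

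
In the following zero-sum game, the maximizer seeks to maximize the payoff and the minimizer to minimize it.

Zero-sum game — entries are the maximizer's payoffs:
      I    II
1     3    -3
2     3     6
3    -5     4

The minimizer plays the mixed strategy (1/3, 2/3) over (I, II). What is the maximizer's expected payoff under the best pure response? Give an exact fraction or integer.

1: (3)·(1/3) + (-3)·(2/3) = -1.
2: (3)·(1/3) + (6)·(2/3) = 5.
3: (-5)·(1/3) + (4)·(2/3) = 1.
The best pure response is 2 with expected payoff 5.

5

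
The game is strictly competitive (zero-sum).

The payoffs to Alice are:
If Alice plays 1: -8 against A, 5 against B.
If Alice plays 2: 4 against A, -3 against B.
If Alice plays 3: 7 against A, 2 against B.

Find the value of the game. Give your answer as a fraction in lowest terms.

17/6

Row 2 is strictly dominated by row 3, so Alice never plays it.
The remaining 2×2 game on (1, 3) × (A, B) has no saddle point. Let Alice play 1 with probability p; indifference gives −8p + 7(1−p) = 5p + 2(1−p), so p = 5/18.
Similarly Bob's optimal q on A is 1/6, and the value is -8·(1/6) + (5)·(5/6) = 17/6.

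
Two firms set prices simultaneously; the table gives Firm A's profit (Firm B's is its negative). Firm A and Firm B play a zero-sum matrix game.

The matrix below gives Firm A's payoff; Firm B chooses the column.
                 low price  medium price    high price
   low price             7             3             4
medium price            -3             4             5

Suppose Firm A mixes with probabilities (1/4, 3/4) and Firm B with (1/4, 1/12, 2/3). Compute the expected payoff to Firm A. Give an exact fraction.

Against (1/4, 1/12, 2/3), each row's expected payoff is low price: 14/3; medium price: 35/12.
Taking the (1/4, 3/4)-weighted average: (1/4)·(14/3) + (3/4)·(35/12) = 161/48.

161/48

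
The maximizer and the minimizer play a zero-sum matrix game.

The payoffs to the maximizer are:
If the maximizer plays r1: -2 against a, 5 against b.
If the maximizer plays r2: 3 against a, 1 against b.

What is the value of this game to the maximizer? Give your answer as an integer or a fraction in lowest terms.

Row minima are -2 and 1, so the maximizer's maximin is 1; column maxima are 3 and 5, so the minimizer's minimax is 3. These differ, so the equilibrium is in mixed strategies.
Let the maximizer play r1 with probability p. The minimizer is indifferent when −2p + 3(1−p) = 5p + (1−p), giving p = 2/9.
Let the minimizer play a with probability q. The maximizer is indifferent when −2q + 5(1−q) = 3q + (1−q), giving q = 4/9.
The value is -2·(4/9) + (5)·(5/9) = 17/9.

17/9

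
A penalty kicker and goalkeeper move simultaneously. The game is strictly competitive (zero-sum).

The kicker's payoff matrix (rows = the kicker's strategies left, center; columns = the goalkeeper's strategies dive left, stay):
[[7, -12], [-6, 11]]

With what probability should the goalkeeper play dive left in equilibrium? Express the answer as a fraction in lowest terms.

Row minima are -12 and -6, so the kicker's maximin is -6; column maxima are 7 and 11, so the goalkeeper's minimax is 7. These differ, so the equilibrium is in mixed strategies.
Let the goalkeeper play dive left with probability q. The kicker is indifferent when 7q − 12(1−q) = −6q + 11(1−q), giving q = 23/36.

23/36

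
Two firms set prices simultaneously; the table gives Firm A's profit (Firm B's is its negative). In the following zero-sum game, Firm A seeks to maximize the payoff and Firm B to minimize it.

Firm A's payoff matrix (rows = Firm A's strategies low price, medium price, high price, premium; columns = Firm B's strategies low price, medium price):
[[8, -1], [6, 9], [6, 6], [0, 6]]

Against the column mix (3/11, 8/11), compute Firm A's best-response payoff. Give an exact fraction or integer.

low price: (8)·(3/11) + (-1)·(8/11) = 16/11.
medium price: (6)·(3/11) + (9)·(8/11) = 90/11.
high price: (6)·(3/11) + (6)·(8/11) = 6.
premium: (0)·(3/11) + (6)·(8/11) = 48/11.
The best pure response is medium price with expected payoff 90/11.

90/11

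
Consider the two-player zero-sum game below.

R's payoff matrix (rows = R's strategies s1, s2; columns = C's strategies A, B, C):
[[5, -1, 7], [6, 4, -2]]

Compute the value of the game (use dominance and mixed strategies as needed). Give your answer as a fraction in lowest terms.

Column A is strictly dominated by B for C (it gives R more in every row).
The remaining 2×2 game on (s1, s2) × (B, C) has no saddle point. Let R play s1 with probability p; indifference gives −p + 4(1−p) = 7p − 2(1−p), so p = 3/7.
Similarly C's optimal q on B is 9/14, and the value is -1·(9/14) + (7)·(5/14) = 13/7.

13/7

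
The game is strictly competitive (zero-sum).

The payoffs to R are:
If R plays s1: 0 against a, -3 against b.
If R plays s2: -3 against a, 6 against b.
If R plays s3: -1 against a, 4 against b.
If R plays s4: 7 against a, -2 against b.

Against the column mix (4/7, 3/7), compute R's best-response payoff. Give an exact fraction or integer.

s1: (0)·(4/7) + (-3)·(3/7) = -9/7.
s2: (-3)·(4/7) + (6)·(3/7) = 6/7.
s3: (-1)·(4/7) + (4)·(3/7) = 8/7.
s4: (7)·(4/7) + (-2)·(3/7) = 22/7.
The best pure response is s4 with expected payoff 22/7.

22/7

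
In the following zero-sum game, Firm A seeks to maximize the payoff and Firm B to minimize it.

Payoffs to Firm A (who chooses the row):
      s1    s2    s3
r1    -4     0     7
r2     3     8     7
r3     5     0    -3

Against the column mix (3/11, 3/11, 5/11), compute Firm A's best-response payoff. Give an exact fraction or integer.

r1: (-4)·(3/11) + (0)·(3/11) + (7)·(5/11) = 23/11.
r2: (3)·(3/11) + (8)·(3/11) + (7)·(5/11) = 68/11.
r3: (5)·(3/11) + (0)·(3/11) + (-3)·(5/11) = 0.
The best pure response is r2 with expected payoff 68/11.

68/11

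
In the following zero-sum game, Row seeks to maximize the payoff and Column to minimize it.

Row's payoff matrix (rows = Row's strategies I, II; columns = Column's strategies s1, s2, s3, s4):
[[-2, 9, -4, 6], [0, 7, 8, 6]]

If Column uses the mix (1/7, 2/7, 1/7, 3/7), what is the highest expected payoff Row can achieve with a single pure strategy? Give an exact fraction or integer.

I: (-2)·(1/7) + (9)·(2/7) + (-4)·(1/7) + (6)·(3/7) = 30/7.
II: (0)·(1/7) + (7)·(2/7) + (8)·(1/7) + (6)·(3/7) = 40/7.
The best pure response is II with expected payoff 40/7.

40/7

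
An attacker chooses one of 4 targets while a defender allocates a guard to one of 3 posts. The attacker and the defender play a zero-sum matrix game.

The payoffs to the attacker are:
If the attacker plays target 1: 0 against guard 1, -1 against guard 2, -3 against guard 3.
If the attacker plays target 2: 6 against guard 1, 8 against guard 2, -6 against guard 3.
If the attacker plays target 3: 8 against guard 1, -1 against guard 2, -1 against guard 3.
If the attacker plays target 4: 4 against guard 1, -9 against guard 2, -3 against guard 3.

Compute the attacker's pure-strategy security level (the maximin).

-1

The worst-case payoff for each row is target 1: -3, target 2: -6, target 3: -1, target 4: -9.
The best of these is -1.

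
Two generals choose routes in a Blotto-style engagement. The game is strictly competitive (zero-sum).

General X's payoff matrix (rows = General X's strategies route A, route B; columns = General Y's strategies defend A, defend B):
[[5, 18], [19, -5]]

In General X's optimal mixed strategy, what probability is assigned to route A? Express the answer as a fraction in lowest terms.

Row minima are 5 and -5, so General X's maximin is 5; column maxima are 19 and 18, so General Y's minimax is 18. These differ, so the equilibrium is in mixed strategies.
Let General X play route A with probability p. General Y is indifferent when 5p + 19(1−p) = 18p − 5(1−p), giving p = 24/37.

24/37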